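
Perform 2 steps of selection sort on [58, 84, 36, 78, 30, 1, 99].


Initial: [58, 84, 36, 78, 30, 1, 99]
Step 1: min=1 at 5
  Swap: [1, 84, 36, 78, 30, 58, 99]
Step 2: min=30 at 4
  Swap: [1, 30, 36, 78, 84, 58, 99]

After 2 steps: [1, 30, 36, 78, 84, 58, 99]


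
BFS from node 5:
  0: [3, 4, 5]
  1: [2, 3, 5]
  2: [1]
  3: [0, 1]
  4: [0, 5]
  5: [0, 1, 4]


Visit 5, enqueue [0, 1, 4]
Visit 0, enqueue [3]
Visit 1, enqueue [2]
Visit 4, enqueue []
Visit 3, enqueue []
Visit 2, enqueue []

BFS order: [5, 0, 1, 4, 3, 2]


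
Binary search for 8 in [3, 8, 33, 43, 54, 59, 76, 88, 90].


Step 1: lo=0, hi=8, mid=4, val=54
Step 2: lo=0, hi=3, mid=1, val=8

Found at index 1


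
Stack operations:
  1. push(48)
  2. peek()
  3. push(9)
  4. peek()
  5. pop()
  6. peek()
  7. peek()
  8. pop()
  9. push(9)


push(48) -> [48]
peek()->48
push(9) -> [48, 9]
peek()->9
pop()->9, [48]
peek()->48
peek()->48
pop()->48, []
push(9) -> [9]

Final stack: [9]


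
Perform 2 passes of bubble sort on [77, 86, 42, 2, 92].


Initial: [77, 86, 42, 2, 92]
Pass 1: [77, 42, 2, 86, 92] (2 swaps)
Pass 2: [42, 2, 77, 86, 92] (2 swaps)

After 2 passes: [42, 2, 77, 86, 92]


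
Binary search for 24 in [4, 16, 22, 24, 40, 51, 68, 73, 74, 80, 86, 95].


Step 1: lo=0, hi=11, mid=5, val=51
Step 2: lo=0, hi=4, mid=2, val=22
Step 3: lo=3, hi=4, mid=3, val=24

Found at index 3


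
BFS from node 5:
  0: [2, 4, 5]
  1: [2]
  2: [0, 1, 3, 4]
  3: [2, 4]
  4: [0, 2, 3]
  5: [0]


Visit 5, enqueue [0]
Visit 0, enqueue [2, 4]
Visit 2, enqueue [1, 3]
Visit 4, enqueue []
Visit 1, enqueue []
Visit 3, enqueue []

BFS order: [5, 0, 2, 4, 1, 3]


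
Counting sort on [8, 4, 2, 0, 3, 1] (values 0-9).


Input: [8, 4, 2, 0, 3, 1]
Counts: [1, 1, 1, 1, 1, 0, 0, 0, 1, 0]

Sorted: [0, 1, 2, 3, 4, 8]


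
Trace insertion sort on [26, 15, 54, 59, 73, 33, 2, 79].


Initial: [26, 15, 54, 59, 73, 33, 2, 79]
Insert 15: [15, 26, 54, 59, 73, 33, 2, 79]
Insert 54: [15, 26, 54, 59, 73, 33, 2, 79]
Insert 59: [15, 26, 54, 59, 73, 33, 2, 79]
Insert 73: [15, 26, 54, 59, 73, 33, 2, 79]
Insert 33: [15, 26, 33, 54, 59, 73, 2, 79]
Insert 2: [2, 15, 26, 33, 54, 59, 73, 79]
Insert 79: [2, 15, 26, 33, 54, 59, 73, 79]

Sorted: [2, 15, 26, 33, 54, 59, 73, 79]


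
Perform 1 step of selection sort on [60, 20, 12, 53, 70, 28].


Initial: [60, 20, 12, 53, 70, 28]
Step 1: min=12 at 2
  Swap: [12, 20, 60, 53, 70, 28]

After 1 step: [12, 20, 60, 53, 70, 28]


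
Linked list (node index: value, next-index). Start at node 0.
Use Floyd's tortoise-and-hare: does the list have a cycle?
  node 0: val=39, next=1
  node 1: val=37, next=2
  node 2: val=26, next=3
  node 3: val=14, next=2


Floyd's tortoise (slow, +1) and hare (fast, +2):
  init: slow=0, fast=0
  step 1: slow=1, fast=2
  step 2: slow=2, fast=2
  slow == fast at node 2: cycle detected

Cycle: yes


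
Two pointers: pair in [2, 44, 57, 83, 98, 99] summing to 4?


lo=0(2)+hi=5(99)=101
lo=0(2)+hi=4(98)=100
lo=0(2)+hi=3(83)=85
lo=0(2)+hi=2(57)=59
lo=0(2)+hi=1(44)=46

No pair found


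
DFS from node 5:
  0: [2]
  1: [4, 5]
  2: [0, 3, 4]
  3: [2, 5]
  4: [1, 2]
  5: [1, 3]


Visit 5, push [3, 1]
Visit 1, push [4]
Visit 4, push [2]
Visit 2, push [3, 0]
Visit 0, push []
Visit 3, push []

DFS order: [5, 1, 4, 2, 0, 3]


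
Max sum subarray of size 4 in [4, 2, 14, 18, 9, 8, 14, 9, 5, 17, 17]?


[0:4]: 38
[1:5]: 43
[2:6]: 49
[3:7]: 49
[4:8]: 40
[5:9]: 36
[6:10]: 45
[7:11]: 48

Max: 49 at [2:6]


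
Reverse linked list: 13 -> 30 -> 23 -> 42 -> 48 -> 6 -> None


Step 1: curr=13, set curr.next=prev(None) | reversed so far: 13
Step 2: curr=30, set curr.next=prev(13) | reversed so far: 30 -> 13
Step 3: curr=23, set curr.next=prev(30) | reversed so far: 23 -> 30 -> 13
Step 4: curr=42, set curr.next=prev(23) | reversed so far: 42 -> 23 -> 30 -> 13
Step 5: curr=48, set curr.next=prev(42) | reversed so far: 48 -> 42 -> 23 -> 30 -> 13
Step 6: curr=6, set curr.next=prev(48) | reversed so far: 6 -> 48 -> 42 -> 23 -> 30 -> 13

6 -> 48 -> 42 -> 23 -> 30 -> 13 -> None


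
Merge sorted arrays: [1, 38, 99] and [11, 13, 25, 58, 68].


Take 1 from A
Take 11 from B
Take 13 from B
Take 25 from B
Take 38 from A
Take 58 from B
Take 68 from B

Merged: [1, 11, 13, 25, 38, 58, 68, 99]


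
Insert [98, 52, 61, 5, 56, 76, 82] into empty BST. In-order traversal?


Insert 98: root
Insert 52: L from 98
Insert 61: L from 98 -> R from 52
Insert 5: L from 98 -> L from 52
Insert 56: L from 98 -> R from 52 -> L from 61
Insert 76: L from 98 -> R from 52 -> R from 61
Insert 82: L from 98 -> R from 52 -> R from 61 -> R from 76

In-order: [5, 52, 56, 61, 76, 82, 98]


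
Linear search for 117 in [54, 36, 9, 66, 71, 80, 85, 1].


i=0: 54!=117
i=1: 36!=117
i=2: 9!=117
i=3: 66!=117
i=4: 71!=117
i=5: 80!=117
i=6: 85!=117
i=7: 1!=117

Not found, 8 comps


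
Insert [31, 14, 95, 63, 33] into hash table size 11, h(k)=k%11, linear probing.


Insert 31: h=9 -> slot 9
Insert 14: h=3 -> slot 3
Insert 95: h=7 -> slot 7
Insert 63: h=8 -> slot 8
Insert 33: h=0 -> slot 0

Table: [33, None, None, 14, None, None, None, 95, 63, 31, None]


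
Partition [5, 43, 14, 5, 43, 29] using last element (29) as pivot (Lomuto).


Pivot: 29
  5 <= 29: advance i (no swap)
  14 <= 29: swap -> [5, 14, 43, 5, 43, 29]
  5 <= 29: swap -> [5, 14, 5, 43, 43, 29]
Place pivot at 3: [5, 14, 5, 29, 43, 43]

Partitioned: [5, 14, 5, 29, 43, 43]


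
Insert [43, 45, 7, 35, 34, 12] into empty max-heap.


Insert 43: [43]
Insert 45: [45, 43]
Insert 7: [45, 43, 7]
Insert 35: [45, 43, 7, 35]
Insert 34: [45, 43, 7, 35, 34]
Insert 12: [45, 43, 12, 35, 34, 7]

Final heap: [45, 43, 12, 35, 34, 7]


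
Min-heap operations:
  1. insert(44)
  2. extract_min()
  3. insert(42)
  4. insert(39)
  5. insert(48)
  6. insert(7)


insert(44) -> [44]
extract_min()->44, []
insert(42) -> [42]
insert(39) -> [39, 42]
insert(48) -> [39, 42, 48]
insert(7) -> [7, 39, 48, 42]

Final heap: [7, 39, 48, 42]


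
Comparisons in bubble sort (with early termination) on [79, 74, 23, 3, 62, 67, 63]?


Algorithm: bubble sort (with early termination)
Input: [79, 74, 23, 3, 62, 67, 63]
Sorted: [3, 23, 62, 63, 67, 74, 79]

18


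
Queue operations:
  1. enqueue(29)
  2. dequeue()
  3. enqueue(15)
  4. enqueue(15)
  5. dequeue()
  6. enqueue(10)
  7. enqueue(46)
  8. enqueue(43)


enqueue(29) -> [29]
dequeue()->29, []
enqueue(15) -> [15]
enqueue(15) -> [15, 15]
dequeue()->15, [15]
enqueue(10) -> [15, 10]
enqueue(46) -> [15, 10, 46]
enqueue(43) -> [15, 10, 46, 43]

Final queue: [15, 10, 46, 43]


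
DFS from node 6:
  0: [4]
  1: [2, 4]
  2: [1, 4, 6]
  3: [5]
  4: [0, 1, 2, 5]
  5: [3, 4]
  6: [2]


Visit 6, push [2]
Visit 2, push [4, 1]
Visit 1, push [4]
Visit 4, push [5, 0]
Visit 0, push []
Visit 5, push [3]
Visit 3, push []

DFS order: [6, 2, 1, 4, 0, 5, 3]


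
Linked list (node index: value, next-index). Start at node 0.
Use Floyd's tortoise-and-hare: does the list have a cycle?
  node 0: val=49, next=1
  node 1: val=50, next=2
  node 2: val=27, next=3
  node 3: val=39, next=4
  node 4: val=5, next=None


Floyd's tortoise (slow, +1) and hare (fast, +2):
  init: slow=0, fast=0
  step 1: slow=1, fast=2
  step 2: slow=2, fast=4
  step 3: fast -> None, no cycle

Cycle: no


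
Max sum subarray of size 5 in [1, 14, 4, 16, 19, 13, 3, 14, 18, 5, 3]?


[0:5]: 54
[1:6]: 66
[2:7]: 55
[3:8]: 65
[4:9]: 67
[5:10]: 53
[6:11]: 43

Max: 67 at [4:9]


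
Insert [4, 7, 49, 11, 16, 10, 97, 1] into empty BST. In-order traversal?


Insert 4: root
Insert 7: R from 4
Insert 49: R from 4 -> R from 7
Insert 11: R from 4 -> R from 7 -> L from 49
Insert 16: R from 4 -> R from 7 -> L from 49 -> R from 11
Insert 10: R from 4 -> R from 7 -> L from 49 -> L from 11
Insert 97: R from 4 -> R from 7 -> R from 49
Insert 1: L from 4

In-order: [1, 4, 7, 10, 11, 16, 49, 97]


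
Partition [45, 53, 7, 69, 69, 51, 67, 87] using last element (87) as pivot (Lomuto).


Pivot: 87
  45 <= 87: advance i (no swap)
  53 <= 87: advance i (no swap)
  7 <= 87: advance i (no swap)
  69 <= 87: advance i (no swap)
  69 <= 87: advance i (no swap)
  51 <= 87: advance i (no swap)
  67 <= 87: advance i (no swap)
Place pivot at 7: [45, 53, 7, 69, 69, 51, 67, 87]

Partitioned: [45, 53, 7, 69, 69, 51, 67, 87]


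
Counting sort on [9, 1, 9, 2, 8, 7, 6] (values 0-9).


Input: [9, 1, 9, 2, 8, 7, 6]
Counts: [0, 1, 1, 0, 0, 0, 1, 1, 1, 2]

Sorted: [1, 2, 6, 7, 8, 9, 9]


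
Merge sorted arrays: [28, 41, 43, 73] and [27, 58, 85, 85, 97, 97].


Take 27 from B
Take 28 from A
Take 41 from A
Take 43 from A
Take 58 from B
Take 73 from A

Merged: [27, 28, 41, 43, 58, 73, 85, 85, 97, 97]


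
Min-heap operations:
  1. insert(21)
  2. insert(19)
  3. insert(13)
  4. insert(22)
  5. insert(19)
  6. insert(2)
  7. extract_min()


insert(21) -> [21]
insert(19) -> [19, 21]
insert(13) -> [13, 21, 19]
insert(22) -> [13, 21, 19, 22]
insert(19) -> [13, 19, 19, 22, 21]
insert(2) -> [2, 19, 13, 22, 21, 19]
extract_min()->2, [13, 19, 19, 22, 21]

Final heap: [13, 19, 19, 22, 21]


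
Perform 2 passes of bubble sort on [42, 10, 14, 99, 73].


Initial: [42, 10, 14, 99, 73]
Pass 1: [10, 14, 42, 73, 99] (3 swaps)
Pass 2: [10, 14, 42, 73, 99] (0 swaps)

After 2 passes: [10, 14, 42, 73, 99]


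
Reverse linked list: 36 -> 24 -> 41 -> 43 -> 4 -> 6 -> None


Step 1: curr=36, set curr.next=prev(None) | reversed so far: 36
Step 2: curr=24, set curr.next=prev(36) | reversed so far: 24 -> 36
Step 3: curr=41, set curr.next=prev(24) | reversed so far: 41 -> 24 -> 36
Step 4: curr=43, set curr.next=prev(41) | reversed so far: 43 -> 41 -> 24 -> 36
Step 5: curr=4, set curr.next=prev(43) | reversed so far: 4 -> 43 -> 41 -> 24 -> 36
Step 6: curr=6, set curr.next=prev(4) | reversed so far: 6 -> 4 -> 43 -> 41 -> 24 -> 36

6 -> 4 -> 43 -> 41 -> 24 -> 36 -> None


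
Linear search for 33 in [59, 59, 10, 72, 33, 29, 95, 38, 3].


i=0: 59!=33
i=1: 59!=33
i=2: 10!=33
i=3: 72!=33
i=4: 33==33 found!

Found at 4, 5 comps


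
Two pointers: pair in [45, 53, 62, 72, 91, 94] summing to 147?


lo=0(45)+hi=5(94)=139
lo=1(53)+hi=5(94)=147

Yes: 53+94=147


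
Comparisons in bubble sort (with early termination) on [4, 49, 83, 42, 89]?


Algorithm: bubble sort (with early termination)
Input: [4, 49, 83, 42, 89]
Sorted: [4, 42, 49, 83, 89]

9


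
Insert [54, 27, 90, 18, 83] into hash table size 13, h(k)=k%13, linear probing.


Insert 54: h=2 -> slot 2
Insert 27: h=1 -> slot 1
Insert 90: h=12 -> slot 12
Insert 18: h=5 -> slot 5
Insert 83: h=5, 1 probes -> slot 6

Table: [None, 27, 54, None, None, 18, 83, None, None, None, None, None, 90]


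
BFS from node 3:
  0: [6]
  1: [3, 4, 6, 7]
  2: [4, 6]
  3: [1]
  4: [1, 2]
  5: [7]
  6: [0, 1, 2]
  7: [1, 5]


Visit 3, enqueue [1]
Visit 1, enqueue [4, 6, 7]
Visit 4, enqueue [2]
Visit 6, enqueue [0]
Visit 7, enqueue [5]
Visit 2, enqueue []
Visit 0, enqueue []
Visit 5, enqueue []

BFS order: [3, 1, 4, 6, 7, 2, 0, 5]


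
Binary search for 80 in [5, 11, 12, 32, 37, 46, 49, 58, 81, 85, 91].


Step 1: lo=0, hi=10, mid=5, val=46
Step 2: lo=6, hi=10, mid=8, val=81
Step 3: lo=6, hi=7, mid=6, val=49
Step 4: lo=7, hi=7, mid=7, val=58

Not found


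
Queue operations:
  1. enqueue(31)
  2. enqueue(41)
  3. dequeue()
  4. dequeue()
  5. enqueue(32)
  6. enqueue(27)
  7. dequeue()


enqueue(31) -> [31]
enqueue(41) -> [31, 41]
dequeue()->31, [41]
dequeue()->41, []
enqueue(32) -> [32]
enqueue(27) -> [32, 27]
dequeue()->32, [27]

Final queue: [27]


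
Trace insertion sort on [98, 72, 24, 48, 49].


Initial: [98, 72, 24, 48, 49]
Insert 72: [72, 98, 24, 48, 49]
Insert 24: [24, 72, 98, 48, 49]
Insert 48: [24, 48, 72, 98, 49]
Insert 49: [24, 48, 49, 72, 98]

Sorted: [24, 48, 49, 72, 98]


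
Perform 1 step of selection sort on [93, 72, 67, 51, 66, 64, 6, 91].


Initial: [93, 72, 67, 51, 66, 64, 6, 91]
Step 1: min=6 at 6
  Swap: [6, 72, 67, 51, 66, 64, 93, 91]

After 1 step: [6, 72, 67, 51, 66, 64, 93, 91]


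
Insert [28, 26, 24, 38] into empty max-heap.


Insert 28: [28]
Insert 26: [28, 26]
Insert 24: [28, 26, 24]
Insert 38: [38, 28, 24, 26]

Final heap: [38, 28, 24, 26]


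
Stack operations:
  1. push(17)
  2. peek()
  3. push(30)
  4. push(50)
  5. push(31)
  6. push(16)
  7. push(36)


push(17) -> [17]
peek()->17
push(30) -> [17, 30]
push(50) -> [17, 30, 50]
push(31) -> [17, 30, 50, 31]
push(16) -> [17, 30, 50, 31, 16]
push(36) -> [17, 30, 50, 31, 16, 36]

Final stack: [17, 30, 50, 31, 16, 36]


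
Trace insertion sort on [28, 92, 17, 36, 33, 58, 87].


Initial: [28, 92, 17, 36, 33, 58, 87]
Insert 92: [28, 92, 17, 36, 33, 58, 87]
Insert 17: [17, 28, 92, 36, 33, 58, 87]
Insert 36: [17, 28, 36, 92, 33, 58, 87]
Insert 33: [17, 28, 33, 36, 92, 58, 87]
Insert 58: [17, 28, 33, 36, 58, 92, 87]
Insert 87: [17, 28, 33, 36, 58, 87, 92]

Sorted: [17, 28, 33, 36, 58, 87, 92]


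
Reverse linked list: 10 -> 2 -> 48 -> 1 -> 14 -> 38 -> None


Step 1: curr=10, set curr.next=prev(None) | reversed so far: 10
Step 2: curr=2, set curr.next=prev(10) | reversed so far: 2 -> 10
Step 3: curr=48, set curr.next=prev(2) | reversed so far: 48 -> 2 -> 10
Step 4: curr=1, set curr.next=prev(48) | reversed so far: 1 -> 48 -> 2 -> 10
Step 5: curr=14, set curr.next=prev(1) | reversed so far: 14 -> 1 -> 48 -> 2 -> 10
Step 6: curr=38, set curr.next=prev(14) | reversed so far: 38 -> 14 -> 1 -> 48 -> 2 -> 10

38 -> 14 -> 1 -> 48 -> 2 -> 10 -> None


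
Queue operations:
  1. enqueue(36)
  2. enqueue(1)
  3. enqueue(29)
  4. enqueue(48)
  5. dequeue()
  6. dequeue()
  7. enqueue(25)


enqueue(36) -> [36]
enqueue(1) -> [36, 1]
enqueue(29) -> [36, 1, 29]
enqueue(48) -> [36, 1, 29, 48]
dequeue()->36, [1, 29, 48]
dequeue()->1, [29, 48]
enqueue(25) -> [29, 48, 25]

Final queue: [29, 48, 25]


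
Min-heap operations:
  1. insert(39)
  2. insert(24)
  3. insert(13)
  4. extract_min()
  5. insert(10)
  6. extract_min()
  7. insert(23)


insert(39) -> [39]
insert(24) -> [24, 39]
insert(13) -> [13, 39, 24]
extract_min()->13, [24, 39]
insert(10) -> [10, 39, 24]
extract_min()->10, [24, 39]
insert(23) -> [23, 39, 24]

Final heap: [23, 39, 24]


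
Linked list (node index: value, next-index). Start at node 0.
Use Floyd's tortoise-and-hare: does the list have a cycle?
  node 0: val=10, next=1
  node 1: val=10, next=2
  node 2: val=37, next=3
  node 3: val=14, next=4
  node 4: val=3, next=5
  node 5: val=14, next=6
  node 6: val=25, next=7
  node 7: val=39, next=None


Floyd's tortoise (slow, +1) and hare (fast, +2):
  init: slow=0, fast=0
  step 1: slow=1, fast=2
  step 2: slow=2, fast=4
  step 3: slow=3, fast=6
  step 4: fast 6->7->None, no cycle

Cycle: no


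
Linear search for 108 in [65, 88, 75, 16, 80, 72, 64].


i=0: 65!=108
i=1: 88!=108
i=2: 75!=108
i=3: 16!=108
i=4: 80!=108
i=5: 72!=108
i=6: 64!=108

Not found, 7 comps


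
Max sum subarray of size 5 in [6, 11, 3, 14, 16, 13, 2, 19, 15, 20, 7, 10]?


[0:5]: 50
[1:6]: 57
[2:7]: 48
[3:8]: 64
[4:9]: 65
[5:10]: 69
[6:11]: 63
[7:12]: 71

Max: 71 at [7:12]


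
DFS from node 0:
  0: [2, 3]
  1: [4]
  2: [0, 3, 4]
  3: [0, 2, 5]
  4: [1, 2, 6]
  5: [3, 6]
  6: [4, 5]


Visit 0, push [3, 2]
Visit 2, push [4, 3]
Visit 3, push [5]
Visit 5, push [6]
Visit 6, push [4]
Visit 4, push [1]
Visit 1, push []

DFS order: [0, 2, 3, 5, 6, 4, 1]


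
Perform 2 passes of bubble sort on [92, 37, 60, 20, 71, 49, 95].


Initial: [92, 37, 60, 20, 71, 49, 95]
Pass 1: [37, 60, 20, 71, 49, 92, 95] (5 swaps)
Pass 2: [37, 20, 60, 49, 71, 92, 95] (2 swaps)

After 2 passes: [37, 20, 60, 49, 71, 92, 95]


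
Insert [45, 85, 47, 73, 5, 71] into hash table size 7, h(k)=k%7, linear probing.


Insert 45: h=3 -> slot 3
Insert 85: h=1 -> slot 1
Insert 47: h=5 -> slot 5
Insert 73: h=3, 1 probes -> slot 4
Insert 5: h=5, 1 probes -> slot 6
Insert 71: h=1, 1 probes -> slot 2

Table: [None, 85, 71, 45, 73, 47, 5]


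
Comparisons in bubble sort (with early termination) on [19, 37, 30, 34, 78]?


Algorithm: bubble sort (with early termination)
Input: [19, 37, 30, 34, 78]
Sorted: [19, 30, 34, 37, 78]

7


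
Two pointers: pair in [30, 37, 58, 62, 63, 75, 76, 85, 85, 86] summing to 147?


lo=0(30)+hi=9(86)=116
lo=1(37)+hi=9(86)=123
lo=2(58)+hi=9(86)=144
lo=3(62)+hi=9(86)=148
lo=3(62)+hi=8(85)=147

Yes: 62+85=147


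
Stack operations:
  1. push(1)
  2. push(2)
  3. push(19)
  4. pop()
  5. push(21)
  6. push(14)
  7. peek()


push(1) -> [1]
push(2) -> [1, 2]
push(19) -> [1, 2, 19]
pop()->19, [1, 2]
push(21) -> [1, 2, 21]
push(14) -> [1, 2, 21, 14]
peek()->14

Final stack: [1, 2, 21, 14]


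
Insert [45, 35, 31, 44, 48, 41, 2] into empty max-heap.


Insert 45: [45]
Insert 35: [45, 35]
Insert 31: [45, 35, 31]
Insert 44: [45, 44, 31, 35]
Insert 48: [48, 45, 31, 35, 44]
Insert 41: [48, 45, 41, 35, 44, 31]
Insert 2: [48, 45, 41, 35, 44, 31, 2]

Final heap: [48, 45, 41, 35, 44, 31, 2]


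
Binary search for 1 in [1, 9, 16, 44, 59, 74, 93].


Step 1: lo=0, hi=6, mid=3, val=44
Step 2: lo=0, hi=2, mid=1, val=9
Step 3: lo=0, hi=0, mid=0, val=1

Found at index 0


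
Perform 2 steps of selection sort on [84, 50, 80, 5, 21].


Initial: [84, 50, 80, 5, 21]
Step 1: min=5 at 3
  Swap: [5, 50, 80, 84, 21]
Step 2: min=21 at 4
  Swap: [5, 21, 80, 84, 50]

After 2 steps: [5, 21, 80, 84, 50]


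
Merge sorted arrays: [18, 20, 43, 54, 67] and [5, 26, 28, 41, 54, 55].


Take 5 from B
Take 18 from A
Take 20 from A
Take 26 from B
Take 28 from B
Take 41 from B
Take 43 from A
Take 54 from A
Take 54 from B
Take 55 from B

Merged: [5, 18, 20, 26, 28, 41, 43, 54, 54, 55, 67]


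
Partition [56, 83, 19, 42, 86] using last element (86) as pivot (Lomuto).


Pivot: 86
  56 <= 86: advance i (no swap)
  83 <= 86: advance i (no swap)
  19 <= 86: advance i (no swap)
  42 <= 86: advance i (no swap)
Place pivot at 4: [56, 83, 19, 42, 86]

Partitioned: [56, 83, 19, 42, 86]


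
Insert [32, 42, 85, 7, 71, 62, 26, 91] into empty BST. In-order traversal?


Insert 32: root
Insert 42: R from 32
Insert 85: R from 32 -> R from 42
Insert 7: L from 32
Insert 71: R from 32 -> R from 42 -> L from 85
Insert 62: R from 32 -> R from 42 -> L from 85 -> L from 71
Insert 26: L from 32 -> R from 7
Insert 91: R from 32 -> R from 42 -> R from 85

In-order: [7, 26, 32, 42, 62, 71, 85, 91]


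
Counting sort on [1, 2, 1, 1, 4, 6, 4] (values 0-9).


Input: [1, 2, 1, 1, 4, 6, 4]
Counts: [0, 3, 1, 0, 2, 0, 1, 0, 0, 0]

Sorted: [1, 1, 1, 2, 4, 4, 6]


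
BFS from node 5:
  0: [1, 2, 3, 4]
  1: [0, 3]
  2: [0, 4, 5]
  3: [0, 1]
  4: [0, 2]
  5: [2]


Visit 5, enqueue [2]
Visit 2, enqueue [0, 4]
Visit 0, enqueue [1, 3]
Visit 4, enqueue []
Visit 1, enqueue []
Visit 3, enqueue []

BFS order: [5, 2, 0, 4, 1, 3]


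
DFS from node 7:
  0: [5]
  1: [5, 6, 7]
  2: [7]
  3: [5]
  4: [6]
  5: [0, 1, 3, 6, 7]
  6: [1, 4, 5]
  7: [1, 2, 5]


Visit 7, push [5, 2, 1]
Visit 1, push [6, 5]
Visit 5, push [6, 3, 0]
Visit 0, push []
Visit 3, push []
Visit 6, push [4]
Visit 4, push []
Visit 2, push []

DFS order: [7, 1, 5, 0, 3, 6, 4, 2]


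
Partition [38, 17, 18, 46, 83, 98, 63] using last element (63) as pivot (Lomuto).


Pivot: 63
  38 <= 63: advance i (no swap)
  17 <= 63: advance i (no swap)
  18 <= 63: advance i (no swap)
  46 <= 63: advance i (no swap)
Place pivot at 4: [38, 17, 18, 46, 63, 98, 83]

Partitioned: [38, 17, 18, 46, 63, 98, 83]


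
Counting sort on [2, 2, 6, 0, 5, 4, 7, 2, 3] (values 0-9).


Input: [2, 2, 6, 0, 5, 4, 7, 2, 3]
Counts: [1, 0, 3, 1, 1, 1, 1, 1, 0, 0]

Sorted: [0, 2, 2, 2, 3, 4, 5, 6, 7]


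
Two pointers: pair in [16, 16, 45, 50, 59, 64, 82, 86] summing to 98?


lo=0(16)+hi=7(86)=102
lo=0(16)+hi=6(82)=98

Yes: 16+82=98


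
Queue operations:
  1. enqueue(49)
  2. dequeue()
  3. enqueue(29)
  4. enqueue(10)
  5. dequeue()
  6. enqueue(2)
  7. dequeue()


enqueue(49) -> [49]
dequeue()->49, []
enqueue(29) -> [29]
enqueue(10) -> [29, 10]
dequeue()->29, [10]
enqueue(2) -> [10, 2]
dequeue()->10, [2]

Final queue: [2]


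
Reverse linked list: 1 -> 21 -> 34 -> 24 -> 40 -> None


Step 1: curr=1, set curr.next=prev(None) | reversed so far: 1
Step 2: curr=21, set curr.next=prev(1) | reversed so far: 21 -> 1
Step 3: curr=34, set curr.next=prev(21) | reversed so far: 34 -> 21 -> 1
Step 4: curr=24, set curr.next=prev(34) | reversed so far: 24 -> 34 -> 21 -> 1
Step 5: curr=40, set curr.next=prev(24) | reversed so far: 40 -> 24 -> 34 -> 21 -> 1

40 -> 24 -> 34 -> 21 -> 1 -> None


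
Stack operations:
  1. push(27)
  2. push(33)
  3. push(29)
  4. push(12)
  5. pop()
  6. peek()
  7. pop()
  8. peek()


push(27) -> [27]
push(33) -> [27, 33]
push(29) -> [27, 33, 29]
push(12) -> [27, 33, 29, 12]
pop()->12, [27, 33, 29]
peek()->29
pop()->29, [27, 33]
peek()->33

Final stack: [27, 33]


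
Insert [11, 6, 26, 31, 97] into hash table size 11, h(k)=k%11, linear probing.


Insert 11: h=0 -> slot 0
Insert 6: h=6 -> slot 6
Insert 26: h=4 -> slot 4
Insert 31: h=9 -> slot 9
Insert 97: h=9, 1 probes -> slot 10

Table: [11, None, None, None, 26, None, 6, None, None, 31, 97]


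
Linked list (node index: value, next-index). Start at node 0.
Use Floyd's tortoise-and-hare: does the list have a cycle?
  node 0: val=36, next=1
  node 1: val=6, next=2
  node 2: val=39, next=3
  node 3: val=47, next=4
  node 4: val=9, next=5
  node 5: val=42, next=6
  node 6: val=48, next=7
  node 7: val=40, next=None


Floyd's tortoise (slow, +1) and hare (fast, +2):
  init: slow=0, fast=0
  step 1: slow=1, fast=2
  step 2: slow=2, fast=4
  step 3: slow=3, fast=6
  step 4: fast 6->7->None, no cycle

Cycle: no


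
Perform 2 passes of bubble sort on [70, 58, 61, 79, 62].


Initial: [70, 58, 61, 79, 62]
Pass 1: [58, 61, 70, 62, 79] (3 swaps)
Pass 2: [58, 61, 62, 70, 79] (1 swaps)

After 2 passes: [58, 61, 62, 70, 79]


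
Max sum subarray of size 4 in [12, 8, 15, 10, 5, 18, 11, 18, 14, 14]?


[0:4]: 45
[1:5]: 38
[2:6]: 48
[3:7]: 44
[4:8]: 52
[5:9]: 61
[6:10]: 57

Max: 61 at [5:9]


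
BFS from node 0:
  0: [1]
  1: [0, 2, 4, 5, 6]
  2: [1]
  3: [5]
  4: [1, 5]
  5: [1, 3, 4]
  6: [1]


Visit 0, enqueue [1]
Visit 1, enqueue [2, 4, 5, 6]
Visit 2, enqueue []
Visit 4, enqueue []
Visit 5, enqueue [3]
Visit 6, enqueue []
Visit 3, enqueue []

BFS order: [0, 1, 2, 4, 5, 6, 3]


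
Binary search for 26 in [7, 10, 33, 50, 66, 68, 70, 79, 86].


Step 1: lo=0, hi=8, mid=4, val=66
Step 2: lo=0, hi=3, mid=1, val=10
Step 3: lo=2, hi=3, mid=2, val=33

Not found


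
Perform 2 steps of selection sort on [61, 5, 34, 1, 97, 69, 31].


Initial: [61, 5, 34, 1, 97, 69, 31]
Step 1: min=1 at 3
  Swap: [1, 5, 34, 61, 97, 69, 31]
Step 2: min=5 at 1
  Swap: [1, 5, 34, 61, 97, 69, 31]

After 2 steps: [1, 5, 34, 61, 97, 69, 31]


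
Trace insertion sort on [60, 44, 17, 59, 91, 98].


Initial: [60, 44, 17, 59, 91, 98]
Insert 44: [44, 60, 17, 59, 91, 98]
Insert 17: [17, 44, 60, 59, 91, 98]
Insert 59: [17, 44, 59, 60, 91, 98]
Insert 91: [17, 44, 59, 60, 91, 98]
Insert 98: [17, 44, 59, 60, 91, 98]

Sorted: [17, 44, 59, 60, 91, 98]


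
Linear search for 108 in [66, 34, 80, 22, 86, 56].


i=0: 66!=108
i=1: 34!=108
i=2: 80!=108
i=3: 22!=108
i=4: 86!=108
i=5: 56!=108

Not found, 6 comps


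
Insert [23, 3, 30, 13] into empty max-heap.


Insert 23: [23]
Insert 3: [23, 3]
Insert 30: [30, 3, 23]
Insert 13: [30, 13, 23, 3]

Final heap: [30, 13, 23, 3]


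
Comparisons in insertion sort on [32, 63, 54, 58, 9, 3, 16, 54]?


Algorithm: insertion sort
Input: [32, 63, 54, 58, 9, 3, 16, 54]
Sorted: [3, 9, 16, 32, 54, 54, 58, 63]

22


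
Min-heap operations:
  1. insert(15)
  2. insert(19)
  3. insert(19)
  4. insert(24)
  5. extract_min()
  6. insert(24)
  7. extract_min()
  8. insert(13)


insert(15) -> [15]
insert(19) -> [15, 19]
insert(19) -> [15, 19, 19]
insert(24) -> [15, 19, 19, 24]
extract_min()->15, [19, 19, 24]
insert(24) -> [19, 19, 24, 24]
extract_min()->19, [19, 24, 24]
insert(13) -> [13, 19, 24, 24]

Final heap: [13, 19, 24, 24]


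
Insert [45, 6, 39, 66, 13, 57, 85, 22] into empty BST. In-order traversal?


Insert 45: root
Insert 6: L from 45
Insert 39: L from 45 -> R from 6
Insert 66: R from 45
Insert 13: L from 45 -> R from 6 -> L from 39
Insert 57: R from 45 -> L from 66
Insert 85: R from 45 -> R from 66
Insert 22: L from 45 -> R from 6 -> L from 39 -> R from 13

In-order: [6, 13, 22, 39, 45, 57, 66, 85]


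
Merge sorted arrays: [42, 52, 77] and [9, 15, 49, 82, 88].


Take 9 from B
Take 15 from B
Take 42 from A
Take 49 from B
Take 52 from A
Take 77 from A

Merged: [9, 15, 42, 49, 52, 77, 82, 88]


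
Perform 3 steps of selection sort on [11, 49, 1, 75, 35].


Initial: [11, 49, 1, 75, 35]
Step 1: min=1 at 2
  Swap: [1, 49, 11, 75, 35]
Step 2: min=11 at 2
  Swap: [1, 11, 49, 75, 35]
Step 3: min=35 at 4
  Swap: [1, 11, 35, 75, 49]

After 3 steps: [1, 11, 35, 75, 49]


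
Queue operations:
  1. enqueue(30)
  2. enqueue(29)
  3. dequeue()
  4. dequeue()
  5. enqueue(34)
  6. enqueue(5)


enqueue(30) -> [30]
enqueue(29) -> [30, 29]
dequeue()->30, [29]
dequeue()->29, []
enqueue(34) -> [34]
enqueue(5) -> [34, 5]

Final queue: [34, 5]


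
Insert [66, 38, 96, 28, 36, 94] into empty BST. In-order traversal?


Insert 66: root
Insert 38: L from 66
Insert 96: R from 66
Insert 28: L from 66 -> L from 38
Insert 36: L from 66 -> L from 38 -> R from 28
Insert 94: R from 66 -> L from 96

In-order: [28, 36, 38, 66, 94, 96]


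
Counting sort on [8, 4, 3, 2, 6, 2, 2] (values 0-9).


Input: [8, 4, 3, 2, 6, 2, 2]
Counts: [0, 0, 3, 1, 1, 0, 1, 0, 1, 0]

Sorted: [2, 2, 2, 3, 4, 6, 8]


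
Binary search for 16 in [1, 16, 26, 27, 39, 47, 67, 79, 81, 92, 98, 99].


Step 1: lo=0, hi=11, mid=5, val=47
Step 2: lo=0, hi=4, mid=2, val=26
Step 3: lo=0, hi=1, mid=0, val=1
Step 4: lo=1, hi=1, mid=1, val=16

Found at index 1


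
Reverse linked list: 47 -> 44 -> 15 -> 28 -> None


Step 1: curr=47, set curr.next=prev(None) | reversed so far: 47
Step 2: curr=44, set curr.next=prev(47) | reversed so far: 44 -> 47
Step 3: curr=15, set curr.next=prev(44) | reversed so far: 15 -> 44 -> 47
Step 4: curr=28, set curr.next=prev(15) | reversed so far: 28 -> 15 -> 44 -> 47

28 -> 15 -> 44 -> 47 -> None


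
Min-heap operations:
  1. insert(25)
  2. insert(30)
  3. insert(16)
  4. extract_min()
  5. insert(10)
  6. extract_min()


insert(25) -> [25]
insert(30) -> [25, 30]
insert(16) -> [16, 30, 25]
extract_min()->16, [25, 30]
insert(10) -> [10, 30, 25]
extract_min()->10, [25, 30]

Final heap: [25, 30]


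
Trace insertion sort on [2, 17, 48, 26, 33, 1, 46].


Initial: [2, 17, 48, 26, 33, 1, 46]
Insert 17: [2, 17, 48, 26, 33, 1, 46]
Insert 48: [2, 17, 48, 26, 33, 1, 46]
Insert 26: [2, 17, 26, 48, 33, 1, 46]
Insert 33: [2, 17, 26, 33, 48, 1, 46]
Insert 1: [1, 2, 17, 26, 33, 48, 46]
Insert 46: [1, 2, 17, 26, 33, 46, 48]

Sorted: [1, 2, 17, 26, 33, 46, 48]


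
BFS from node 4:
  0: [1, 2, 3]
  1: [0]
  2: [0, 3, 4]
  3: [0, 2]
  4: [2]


Visit 4, enqueue [2]
Visit 2, enqueue [0, 3]
Visit 0, enqueue [1]
Visit 3, enqueue []
Visit 1, enqueue []

BFS order: [4, 2, 0, 3, 1]


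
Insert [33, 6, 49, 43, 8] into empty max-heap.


Insert 33: [33]
Insert 6: [33, 6]
Insert 49: [49, 6, 33]
Insert 43: [49, 43, 33, 6]
Insert 8: [49, 43, 33, 6, 8]

Final heap: [49, 43, 33, 6, 8]


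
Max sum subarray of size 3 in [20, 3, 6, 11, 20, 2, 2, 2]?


[0:3]: 29
[1:4]: 20
[2:5]: 37
[3:6]: 33
[4:7]: 24
[5:8]: 6

Max: 37 at [2:5]


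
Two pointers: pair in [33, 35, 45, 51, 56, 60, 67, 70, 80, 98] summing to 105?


lo=0(33)+hi=9(98)=131
lo=0(33)+hi=8(80)=113
lo=0(33)+hi=7(70)=103
lo=1(35)+hi=7(70)=105

Yes: 35+70=105


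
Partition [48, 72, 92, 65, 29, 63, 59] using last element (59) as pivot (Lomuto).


Pivot: 59
  48 <= 59: advance i (no swap)
  29 <= 59: swap -> [48, 29, 92, 65, 72, 63, 59]
Place pivot at 2: [48, 29, 59, 65, 72, 63, 92]

Partitioned: [48, 29, 59, 65, 72, 63, 92]


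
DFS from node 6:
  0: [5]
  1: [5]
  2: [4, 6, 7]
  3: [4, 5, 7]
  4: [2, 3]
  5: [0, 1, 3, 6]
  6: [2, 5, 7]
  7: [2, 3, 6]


Visit 6, push [7, 5, 2]
Visit 2, push [7, 4]
Visit 4, push [3]
Visit 3, push [7, 5]
Visit 5, push [1, 0]
Visit 0, push []
Visit 1, push []
Visit 7, push []

DFS order: [6, 2, 4, 3, 5, 0, 1, 7]


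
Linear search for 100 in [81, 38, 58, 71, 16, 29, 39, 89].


i=0: 81!=100
i=1: 38!=100
i=2: 58!=100
i=3: 71!=100
i=4: 16!=100
i=5: 29!=100
i=6: 39!=100
i=7: 89!=100

Not found, 8 comps


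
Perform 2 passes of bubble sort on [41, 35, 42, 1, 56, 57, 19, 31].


Initial: [41, 35, 42, 1, 56, 57, 19, 31]
Pass 1: [35, 41, 1, 42, 56, 19, 31, 57] (4 swaps)
Pass 2: [35, 1, 41, 42, 19, 31, 56, 57] (3 swaps)

After 2 passes: [35, 1, 41, 42, 19, 31, 56, 57]


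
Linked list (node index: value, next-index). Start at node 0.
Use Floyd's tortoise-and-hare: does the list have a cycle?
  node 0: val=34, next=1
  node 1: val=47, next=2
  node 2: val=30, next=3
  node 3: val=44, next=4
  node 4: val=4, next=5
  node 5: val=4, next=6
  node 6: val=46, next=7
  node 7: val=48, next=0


Floyd's tortoise (slow, +1) and hare (fast, +2):
  init: slow=0, fast=0
  step 1: slow=1, fast=2
  step 2: slow=2, fast=4
  step 3: slow=3, fast=6
  step 4: slow=4, fast=0
  step 5: slow=5, fast=2
  step 6: slow=6, fast=4
  step 7: slow=7, fast=6
  step 8: slow=0, fast=0
  slow == fast at node 0: cycle detected

Cycle: yes


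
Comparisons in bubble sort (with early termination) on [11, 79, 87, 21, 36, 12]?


Algorithm: bubble sort (with early termination)
Input: [11, 79, 87, 21, 36, 12]
Sorted: [11, 12, 21, 36, 79, 87]

15


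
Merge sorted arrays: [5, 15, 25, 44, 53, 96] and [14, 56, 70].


Take 5 from A
Take 14 from B
Take 15 from A
Take 25 from A
Take 44 from A
Take 53 from A
Take 56 from B
Take 70 from B

Merged: [5, 14, 15, 25, 44, 53, 56, 70, 96]


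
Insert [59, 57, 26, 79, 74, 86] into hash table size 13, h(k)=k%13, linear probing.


Insert 59: h=7 -> slot 7
Insert 57: h=5 -> slot 5
Insert 26: h=0 -> slot 0
Insert 79: h=1 -> slot 1
Insert 74: h=9 -> slot 9
Insert 86: h=8 -> slot 8

Table: [26, 79, None, None, None, 57, None, 59, 86, 74, None, None, None]


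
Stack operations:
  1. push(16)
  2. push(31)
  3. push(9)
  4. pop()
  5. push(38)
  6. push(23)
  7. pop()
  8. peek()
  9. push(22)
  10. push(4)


push(16) -> [16]
push(31) -> [16, 31]
push(9) -> [16, 31, 9]
pop()->9, [16, 31]
push(38) -> [16, 31, 38]
push(23) -> [16, 31, 38, 23]
pop()->23, [16, 31, 38]
peek()->38
push(22) -> [16, 31, 38, 22]
push(4) -> [16, 31, 38, 22, 4]

Final stack: [16, 31, 38, 22, 4]


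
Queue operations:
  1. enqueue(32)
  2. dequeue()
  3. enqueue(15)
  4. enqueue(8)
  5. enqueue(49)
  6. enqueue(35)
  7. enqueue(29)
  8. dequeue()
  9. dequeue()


enqueue(32) -> [32]
dequeue()->32, []
enqueue(15) -> [15]
enqueue(8) -> [15, 8]
enqueue(49) -> [15, 8, 49]
enqueue(35) -> [15, 8, 49, 35]
enqueue(29) -> [15, 8, 49, 35, 29]
dequeue()->15, [8, 49, 35, 29]
dequeue()->8, [49, 35, 29]

Final queue: [49, 35, 29]


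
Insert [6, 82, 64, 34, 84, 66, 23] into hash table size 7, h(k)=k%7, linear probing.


Insert 6: h=6 -> slot 6
Insert 82: h=5 -> slot 5
Insert 64: h=1 -> slot 1
Insert 34: h=6, 1 probes -> slot 0
Insert 84: h=0, 2 probes -> slot 2
Insert 66: h=3 -> slot 3
Insert 23: h=2, 2 probes -> slot 4

Table: [34, 64, 84, 66, 23, 82, 6]


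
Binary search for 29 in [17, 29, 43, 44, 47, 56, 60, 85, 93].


Step 1: lo=0, hi=8, mid=4, val=47
Step 2: lo=0, hi=3, mid=1, val=29

Found at index 1


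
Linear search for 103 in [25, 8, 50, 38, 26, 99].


i=0: 25!=103
i=1: 8!=103
i=2: 50!=103
i=3: 38!=103
i=4: 26!=103
i=5: 99!=103

Not found, 6 comps


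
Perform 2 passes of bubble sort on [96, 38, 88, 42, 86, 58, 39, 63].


Initial: [96, 38, 88, 42, 86, 58, 39, 63]
Pass 1: [38, 88, 42, 86, 58, 39, 63, 96] (7 swaps)
Pass 2: [38, 42, 86, 58, 39, 63, 88, 96] (5 swaps)

After 2 passes: [38, 42, 86, 58, 39, 63, 88, 96]


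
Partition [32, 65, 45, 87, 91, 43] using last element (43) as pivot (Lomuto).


Pivot: 43
  32 <= 43: advance i (no swap)
Place pivot at 1: [32, 43, 45, 87, 91, 65]

Partitioned: [32, 43, 45, 87, 91, 65]


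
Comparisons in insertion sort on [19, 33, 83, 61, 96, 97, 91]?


Algorithm: insertion sort
Input: [19, 33, 83, 61, 96, 97, 91]
Sorted: [19, 33, 61, 83, 91, 96, 97]

9


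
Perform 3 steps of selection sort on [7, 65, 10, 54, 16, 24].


Initial: [7, 65, 10, 54, 16, 24]
Step 1: min=7 at 0
  Swap: [7, 65, 10, 54, 16, 24]
Step 2: min=10 at 2
  Swap: [7, 10, 65, 54, 16, 24]
Step 3: min=16 at 4
  Swap: [7, 10, 16, 54, 65, 24]

After 3 steps: [7, 10, 16, 54, 65, 24]


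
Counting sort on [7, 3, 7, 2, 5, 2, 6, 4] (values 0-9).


Input: [7, 3, 7, 2, 5, 2, 6, 4]
Counts: [0, 0, 2, 1, 1, 1, 1, 2, 0, 0]

Sorted: [2, 2, 3, 4, 5, 6, 7, 7]


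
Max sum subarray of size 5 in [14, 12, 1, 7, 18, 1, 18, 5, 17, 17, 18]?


[0:5]: 52
[1:6]: 39
[2:7]: 45
[3:8]: 49
[4:9]: 59
[5:10]: 58
[6:11]: 75

Max: 75 at [6:11]


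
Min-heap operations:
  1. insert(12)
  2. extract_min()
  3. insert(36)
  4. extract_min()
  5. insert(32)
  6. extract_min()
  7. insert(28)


insert(12) -> [12]
extract_min()->12, []
insert(36) -> [36]
extract_min()->36, []
insert(32) -> [32]
extract_min()->32, []
insert(28) -> [28]

Final heap: [28]


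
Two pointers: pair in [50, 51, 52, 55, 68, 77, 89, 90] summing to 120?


lo=0(50)+hi=7(90)=140
lo=0(50)+hi=6(89)=139
lo=0(50)+hi=5(77)=127
lo=0(50)+hi=4(68)=118
lo=1(51)+hi=4(68)=119
lo=2(52)+hi=4(68)=120

Yes: 52+68=120


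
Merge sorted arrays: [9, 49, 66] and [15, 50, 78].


Take 9 from A
Take 15 from B
Take 49 from A
Take 50 from B
Take 66 from A

Merged: [9, 15, 49, 50, 66, 78]


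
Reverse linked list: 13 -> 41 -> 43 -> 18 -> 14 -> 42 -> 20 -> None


Step 1: curr=13, set curr.next=prev(None) | reversed so far: 13
Step 2: curr=41, set curr.next=prev(13) | reversed so far: 41 -> 13
Step 3: curr=43, set curr.next=prev(41) | reversed so far: 43 -> 41 -> 13
Step 4: curr=18, set curr.next=prev(43) | reversed so far: 18 -> 43 -> 41 -> 13
Step 5: curr=14, set curr.next=prev(18) | reversed so far: 14 -> 18 -> 43 -> 41 -> 13
Step 6: curr=42, set curr.next=prev(14) | reversed so far: 42 -> 14 -> 18 -> 43 -> 41 -> 13
Step 7: curr=20, set curr.next=prev(42) | reversed so far: 20 -> 42 -> 14 -> 18 -> 43 -> 41 -> 13

20 -> 42 -> 14 -> 18 -> 43 -> 41 -> 13 -> None


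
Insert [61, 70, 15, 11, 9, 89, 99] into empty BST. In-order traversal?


Insert 61: root
Insert 70: R from 61
Insert 15: L from 61
Insert 11: L from 61 -> L from 15
Insert 9: L from 61 -> L from 15 -> L from 11
Insert 89: R from 61 -> R from 70
Insert 99: R from 61 -> R from 70 -> R from 89

In-order: [9, 11, 15, 61, 70, 89, 99]


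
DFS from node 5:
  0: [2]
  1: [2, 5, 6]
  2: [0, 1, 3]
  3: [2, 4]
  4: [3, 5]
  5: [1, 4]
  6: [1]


Visit 5, push [4, 1]
Visit 1, push [6, 2]
Visit 2, push [3, 0]
Visit 0, push []
Visit 3, push [4]
Visit 4, push []
Visit 6, push []

DFS order: [5, 1, 2, 0, 3, 4, 6]


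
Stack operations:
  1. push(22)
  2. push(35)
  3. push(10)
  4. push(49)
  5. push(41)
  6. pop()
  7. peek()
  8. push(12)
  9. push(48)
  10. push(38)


push(22) -> [22]
push(35) -> [22, 35]
push(10) -> [22, 35, 10]
push(49) -> [22, 35, 10, 49]
push(41) -> [22, 35, 10, 49, 41]
pop()->41, [22, 35, 10, 49]
peek()->49
push(12) -> [22, 35, 10, 49, 12]
push(48) -> [22, 35, 10, 49, 12, 48]
push(38) -> [22, 35, 10, 49, 12, 48, 38]

Final stack: [22, 35, 10, 49, 12, 48, 38]


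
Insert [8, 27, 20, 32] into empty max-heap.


Insert 8: [8]
Insert 27: [27, 8]
Insert 20: [27, 8, 20]
Insert 32: [32, 27, 20, 8]

Final heap: [32, 27, 20, 8]


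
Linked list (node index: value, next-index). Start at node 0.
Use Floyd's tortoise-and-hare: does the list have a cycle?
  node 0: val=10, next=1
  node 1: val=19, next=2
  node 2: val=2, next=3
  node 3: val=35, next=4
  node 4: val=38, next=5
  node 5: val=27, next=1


Floyd's tortoise (slow, +1) and hare (fast, +2):
  init: slow=0, fast=0
  step 1: slow=1, fast=2
  step 2: slow=2, fast=4
  step 3: slow=3, fast=1
  step 4: slow=4, fast=3
  step 5: slow=5, fast=5
  slow == fast at node 5: cycle detected

Cycle: yes


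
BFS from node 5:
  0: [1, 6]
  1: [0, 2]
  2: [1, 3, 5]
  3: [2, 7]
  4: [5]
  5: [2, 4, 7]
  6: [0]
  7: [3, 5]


Visit 5, enqueue [2, 4, 7]
Visit 2, enqueue [1, 3]
Visit 4, enqueue []
Visit 7, enqueue []
Visit 1, enqueue [0]
Visit 3, enqueue []
Visit 0, enqueue [6]
Visit 6, enqueue []

BFS order: [5, 2, 4, 7, 1, 3, 0, 6]


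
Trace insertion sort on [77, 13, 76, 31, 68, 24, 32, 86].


Initial: [77, 13, 76, 31, 68, 24, 32, 86]
Insert 13: [13, 77, 76, 31, 68, 24, 32, 86]
Insert 76: [13, 76, 77, 31, 68, 24, 32, 86]
Insert 31: [13, 31, 76, 77, 68, 24, 32, 86]
Insert 68: [13, 31, 68, 76, 77, 24, 32, 86]
Insert 24: [13, 24, 31, 68, 76, 77, 32, 86]
Insert 32: [13, 24, 31, 32, 68, 76, 77, 86]
Insert 86: [13, 24, 31, 32, 68, 76, 77, 86]

Sorted: [13, 24, 31, 32, 68, 76, 77, 86]


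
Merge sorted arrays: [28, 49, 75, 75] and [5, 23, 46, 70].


Take 5 from B
Take 23 from B
Take 28 from A
Take 46 from B
Take 49 from A
Take 70 from B

Merged: [5, 23, 28, 46, 49, 70, 75, 75]


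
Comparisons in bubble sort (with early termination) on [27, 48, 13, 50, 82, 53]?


Algorithm: bubble sort (with early termination)
Input: [27, 48, 13, 50, 82, 53]
Sorted: [13, 27, 48, 50, 53, 82]

12


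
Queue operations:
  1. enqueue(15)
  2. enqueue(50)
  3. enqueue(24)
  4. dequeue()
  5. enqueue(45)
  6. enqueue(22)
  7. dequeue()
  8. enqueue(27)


enqueue(15) -> [15]
enqueue(50) -> [15, 50]
enqueue(24) -> [15, 50, 24]
dequeue()->15, [50, 24]
enqueue(45) -> [50, 24, 45]
enqueue(22) -> [50, 24, 45, 22]
dequeue()->50, [24, 45, 22]
enqueue(27) -> [24, 45, 22, 27]

Final queue: [24, 45, 22, 27]


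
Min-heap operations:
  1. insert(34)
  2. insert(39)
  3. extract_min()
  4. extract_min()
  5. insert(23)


insert(34) -> [34]
insert(39) -> [34, 39]
extract_min()->34, [39]
extract_min()->39, []
insert(23) -> [23]

Final heap: [23]


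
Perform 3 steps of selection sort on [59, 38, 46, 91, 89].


Initial: [59, 38, 46, 91, 89]
Step 1: min=38 at 1
  Swap: [38, 59, 46, 91, 89]
Step 2: min=46 at 2
  Swap: [38, 46, 59, 91, 89]
Step 3: min=59 at 2
  Swap: [38, 46, 59, 91, 89]

After 3 steps: [38, 46, 59, 91, 89]


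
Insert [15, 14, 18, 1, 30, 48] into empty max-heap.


Insert 15: [15]
Insert 14: [15, 14]
Insert 18: [18, 14, 15]
Insert 1: [18, 14, 15, 1]
Insert 30: [30, 18, 15, 1, 14]
Insert 48: [48, 18, 30, 1, 14, 15]

Final heap: [48, 18, 30, 1, 14, 15]


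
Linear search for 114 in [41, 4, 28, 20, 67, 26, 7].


i=0: 41!=114
i=1: 4!=114
i=2: 28!=114
i=3: 20!=114
i=4: 67!=114
i=5: 26!=114
i=6: 7!=114

Not found, 7 comps


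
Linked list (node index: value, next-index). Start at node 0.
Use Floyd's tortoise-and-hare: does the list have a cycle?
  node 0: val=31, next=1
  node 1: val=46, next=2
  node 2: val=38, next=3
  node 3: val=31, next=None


Floyd's tortoise (slow, +1) and hare (fast, +2):
  init: slow=0, fast=0
  step 1: slow=1, fast=2
  step 2: fast 2->3->None, no cycle

Cycle: no


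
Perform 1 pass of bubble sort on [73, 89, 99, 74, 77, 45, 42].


Initial: [73, 89, 99, 74, 77, 45, 42]
Pass 1: [73, 89, 74, 77, 45, 42, 99] (4 swaps)

After 1 pass: [73, 89, 74, 77, 45, 42, 99]


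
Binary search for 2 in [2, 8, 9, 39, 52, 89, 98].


Step 1: lo=0, hi=6, mid=3, val=39
Step 2: lo=0, hi=2, mid=1, val=8
Step 3: lo=0, hi=0, mid=0, val=2

Found at index 0


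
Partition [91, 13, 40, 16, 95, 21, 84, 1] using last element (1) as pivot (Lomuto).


Pivot: 1
Place pivot at 0: [1, 13, 40, 16, 95, 21, 84, 91]

Partitioned: [1, 13, 40, 16, 95, 21, 84, 91]


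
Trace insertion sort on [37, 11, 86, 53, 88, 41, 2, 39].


Initial: [37, 11, 86, 53, 88, 41, 2, 39]
Insert 11: [11, 37, 86, 53, 88, 41, 2, 39]
Insert 86: [11, 37, 86, 53, 88, 41, 2, 39]
Insert 53: [11, 37, 53, 86, 88, 41, 2, 39]
Insert 88: [11, 37, 53, 86, 88, 41, 2, 39]
Insert 41: [11, 37, 41, 53, 86, 88, 2, 39]
Insert 2: [2, 11, 37, 41, 53, 86, 88, 39]
Insert 39: [2, 11, 37, 39, 41, 53, 86, 88]

Sorted: [2, 11, 37, 39, 41, 53, 86, 88]
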